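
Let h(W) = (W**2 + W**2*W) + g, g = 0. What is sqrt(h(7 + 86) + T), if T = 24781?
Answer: sqrt(837787) ≈ 915.31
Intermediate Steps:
h(W) = W**2 + W**3 (h(W) = (W**2 + W**2*W) + 0 = (W**2 + W**3) + 0 = W**2 + W**3)
sqrt(h(7 + 86) + T) = sqrt((7 + 86)**2*(1 + (7 + 86)) + 24781) = sqrt(93**2*(1 + 93) + 24781) = sqrt(8649*94 + 24781) = sqrt(813006 + 24781) = sqrt(837787)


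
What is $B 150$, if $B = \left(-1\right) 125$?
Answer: $-18750$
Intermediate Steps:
$B = -125$
$B 150 = \left(-125\right) 150 = -18750$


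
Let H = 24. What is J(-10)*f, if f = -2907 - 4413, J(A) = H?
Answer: -175680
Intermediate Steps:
J(A) = 24
f = -7320
J(-10)*f = 24*(-7320) = -175680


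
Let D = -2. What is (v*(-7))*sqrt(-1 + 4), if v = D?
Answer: 14*sqrt(3) ≈ 24.249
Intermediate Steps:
v = -2
(v*(-7))*sqrt(-1 + 4) = (-2*(-7))*sqrt(-1 + 4) = 14*sqrt(3)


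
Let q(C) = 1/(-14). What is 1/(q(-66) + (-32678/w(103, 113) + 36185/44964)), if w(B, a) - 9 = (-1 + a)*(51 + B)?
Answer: -5431606236/6302195203 ≈ -0.86186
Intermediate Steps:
q(C) = -1/14
w(B, a) = 9 + (-1 + a)*(51 + B)
1/(q(-66) + (-32678/w(103, 113) + 36185/44964)) = 1/(-1/14 + (-32678/(-42 - 1*103 + 51*113 + 103*113) + 36185/44964)) = 1/(-1/14 + (-32678/(-42 - 103 + 5763 + 11639) + 36185*(1/44964))) = 1/(-1/14 + (-32678/17257 + 36185/44964)) = 1/(-1/14 - 844889047/775943748) = 1/(-6302195203/5431606236) = -5431606236/6302195203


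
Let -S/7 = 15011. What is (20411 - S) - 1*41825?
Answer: 83663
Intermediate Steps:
S = -105077 (S = -7*15011 = -105077)
(20411 - S) - 1*41825 = (20411 - 1*(-105077)) - 1*41825 = (20411 + 105077) - 41825 = 125488 - 41825 = 83663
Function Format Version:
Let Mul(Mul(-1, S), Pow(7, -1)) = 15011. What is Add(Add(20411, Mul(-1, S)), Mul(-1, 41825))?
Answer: 83663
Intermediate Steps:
S = -105077 (S = Mul(-7, 15011) = -105077)
Add(Add(20411, Mul(-1, S)), Mul(-1, 41825)) = Add(Add(20411, Mul(-1, -105077)), Mul(-1, 41825)) = Add(Add(20411, 105077), -41825) = Add(125488, -41825) = 83663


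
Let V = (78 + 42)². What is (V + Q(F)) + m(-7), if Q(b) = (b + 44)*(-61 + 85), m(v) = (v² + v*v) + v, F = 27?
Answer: 16195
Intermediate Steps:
V = 14400 (V = 120² = 14400)
m(v) = v + 2*v² (m(v) = (v² + v²) + v = 2*v² + v = v + 2*v²)
Q(b) = 1056 + 24*b (Q(b) = (44 + b)*24 = 1056 + 24*b)
(V + Q(F)) + m(-7) = (14400 + (1056 + 24*27)) - 7*(1 + 2*(-7)) = (14400 + (1056 + 648)) - 7*(1 - 14) = (14400 + 1704) - 7*(-13) = 16104 + 91 = 16195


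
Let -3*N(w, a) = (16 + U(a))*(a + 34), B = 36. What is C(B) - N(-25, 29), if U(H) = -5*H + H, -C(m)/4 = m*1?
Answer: -2244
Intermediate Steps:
C(m) = -4*m
U(H) = -4*H
N(w, a) = -(16 - 4*a)*(34 + a)/3 (N(w, a) = -(16 - 4*a)*(a + 34)/3 = -(16 - 4*a)*(34 + a)/3)
C(B) - N(-25, 29) = -4*36 - (-544/3 + 40*29 + (4/3)*29²) = -144 - (-544/3 + 1160 + (4/3)*841) = -144 - (-544/3 + 1160 + 3364/3) = -144 - 1*2100 = -144 - 2100 = -2244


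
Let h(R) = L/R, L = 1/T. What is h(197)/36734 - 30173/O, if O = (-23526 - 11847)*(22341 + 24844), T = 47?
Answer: 789547156411/43668151355580810 ≈ 1.8081e-5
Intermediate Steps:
L = 1/47 ≈ 0.021277
O = -1669075005 (O = -35373*47185 = -1669075005)
h(R) = 1/(47*R)
h(197)/36734 - 30173/O = ((1/47)/197)/36734 - 30173/(-1669075005) = ((1/47)*(1/197))*(1/36734) - 30173*(-1/1669075005) = (1/9259)*(1/36734) + 2321/128390385 = 1/340120106 + 2321/128390385 = 789547156411/43668151355580810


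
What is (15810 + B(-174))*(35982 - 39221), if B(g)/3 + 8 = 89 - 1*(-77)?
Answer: -52743876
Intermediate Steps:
B(g) = 474 (B(g) = -24 + 3*(89 - 1*(-77)) = -24 + 3*(89 + 77) = -24 + 3*166 = -24 + 498 = 474)
(15810 + B(-174))*(35982 - 39221) = (15810 + 474)*(35982 - 39221) = 16284*(-3239) = -52743876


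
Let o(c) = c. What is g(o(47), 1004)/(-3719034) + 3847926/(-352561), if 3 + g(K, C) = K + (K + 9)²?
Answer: -216843769204/19866459789 ≈ -10.915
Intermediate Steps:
g(K, C) = -3 + K + (9 + K)² (g(K, C) = -3 + (K + (K + 9)²) = -3 + (K + (9 + K)²) = -3 + K + (9 + K)²)
g(o(47), 1004)/(-3719034) + 3847926/(-352561) = (-3 + 47 + (9 + 47)²)/(-3719034) + 3847926/(-352561) = (-3 + 47 + 56²)*(-1/3719034) + 3847926*(-1/352561) = (-3 + 47 + 3136)*(-1/3719034) - 3847926/352561 = 3180*(-1/3719034) - 3847926/352561 = -530/619839 - 3847926/352561 = -216843769204/19866459789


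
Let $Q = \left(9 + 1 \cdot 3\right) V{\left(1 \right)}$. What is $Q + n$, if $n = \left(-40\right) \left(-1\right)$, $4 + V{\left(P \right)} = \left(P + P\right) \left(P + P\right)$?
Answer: $40$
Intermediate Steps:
$V{\left(P \right)} = -4 + 4 P^{2}$ ($V{\left(P \right)} = -4 + \left(P + P\right) \left(P + P\right) = -4 + 2 P 2 P = -4 + 4 P^{2}$)
$Q = 0$ ($Q = \left(9 + 1 \cdot 3\right) \left(-4 + 4 \cdot 1^{2}\right) = \left(9 + 3\right) \left(-4 + 4 \cdot 1\right) = 12 \left(-4 + 4\right) = 12 \cdot 0 = 0$)
$n = 40$
$Q + n = 0 + 40 = 40$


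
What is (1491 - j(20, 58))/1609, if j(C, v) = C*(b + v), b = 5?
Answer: 231/1609 ≈ 0.14357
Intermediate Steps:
j(C, v) = C*(5 + v)
(1491 - j(20, 58))/1609 = (1491 - 20*(5 + 58))/1609 = (1491 - 20*63)*(1/1609) = (1491 - 1*1260)*(1/1609) = (1491 - 1260)*(1/1609) = 231*(1/1609) = 231/1609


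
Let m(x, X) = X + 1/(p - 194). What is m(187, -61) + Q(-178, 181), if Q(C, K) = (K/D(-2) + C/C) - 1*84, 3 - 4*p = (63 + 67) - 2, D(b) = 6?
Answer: -615407/5406 ≈ -113.84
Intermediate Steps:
p = -125/4 (p = 3/4 - ((63 + 67) - 2)/4 = 3/4 - (130 - 2)/4 = 3/4 - 1/4*128 = 3/4 - 32 = -125/4 ≈ -31.250)
Q(C, K) = -83 + K/6 (Q(C, K) = (K/6 + C/C) - 1*84 = (K*(1/6) + 1) - 84 = (K/6 + 1) - 84 = (1 + K/6) - 84 = -83 + K/6)
m(x, X) = -4/901 + X (m(x, X) = X + 1/(-125/4 - 194) = X + 1/(-901/4) = X - 4/901 = -4/901 + X)
m(187, -61) + Q(-178, 181) = (-4/901 - 61) + (-83 + (1/6)*181) = -54965/901 + (-83 + 181/6) = -54965/901 - 317/6 = -615407/5406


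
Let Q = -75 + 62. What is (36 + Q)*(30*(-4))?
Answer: -2760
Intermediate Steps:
Q = -13
(36 + Q)*(30*(-4)) = (36 - 13)*(30*(-4)) = 23*(-120) = -2760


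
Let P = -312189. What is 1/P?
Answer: -1/312189 ≈ -3.2032e-6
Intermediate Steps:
1/P = 1/(-312189) = -1/312189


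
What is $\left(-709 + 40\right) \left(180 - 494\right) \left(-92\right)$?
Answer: $-19326072$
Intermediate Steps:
$\left(-709 + 40\right) \left(180 - 494\right) \left(-92\right) = \left(-669\right) \left(-314\right) \left(-92\right) = 210066 \left(-92\right) = -19326072$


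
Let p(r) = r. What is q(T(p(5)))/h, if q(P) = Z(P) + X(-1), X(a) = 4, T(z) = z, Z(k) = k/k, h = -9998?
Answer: -5/9998 ≈ -0.00050010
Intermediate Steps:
Z(k) = 1
q(P) = 5 (q(P) = 1 + 4 = 5)
q(T(p(5)))/h = 5/(-9998) = 5*(-1/9998) = -5/9998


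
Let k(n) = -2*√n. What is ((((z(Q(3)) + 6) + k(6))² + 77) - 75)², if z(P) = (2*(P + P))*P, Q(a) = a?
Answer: 3373444 - 601440*√6 ≈ 1.9002e+6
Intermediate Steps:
z(P) = 4*P² (z(P) = (2*(2*P))*P = (4*P)*P = 4*P²)
((((z(Q(3)) + 6) + k(6))² + 77) - 75)² = ((((4*3² + 6) - 2*√6)² + 77) - 75)² = ((((4*9 + 6) - 2*√6)² + 77) - 75)² = ((((36 + 6) - 2*√6)² + 77) - 75)² = (((42 - 2*√6)² + 77) - 75)² = ((77 + (42 - 2*√6)²) - 75)² = (2 + (42 - 2*√6)²)²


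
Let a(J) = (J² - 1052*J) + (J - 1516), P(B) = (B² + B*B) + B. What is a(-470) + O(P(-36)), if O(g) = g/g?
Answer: 713355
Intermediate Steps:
P(B) = B + 2*B² (P(B) = (B² + B²) + B = 2*B² + B = B + 2*B²)
a(J) = -1516 + J² - 1051*J (a(J) = (J² - 1052*J) + (-1516 + J) = -1516 + J² - 1051*J)
O(g) = 1
a(-470) + O(P(-36)) = (-1516 + (-470)² - 1051*(-470)) + 1 = (-1516 + 220900 + 493970) + 1 = 713354 + 1 = 713355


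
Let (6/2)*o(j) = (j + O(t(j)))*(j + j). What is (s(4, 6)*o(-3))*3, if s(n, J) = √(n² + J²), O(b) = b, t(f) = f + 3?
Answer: 36*√13 ≈ 129.80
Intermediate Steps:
t(f) = 3 + f
o(j) = 2*j*(3 + 2*j)/3 (o(j) = ((j + (3 + j))*(j + j))/3 = ((3 + 2*j)*(2*j))/3 = (2*j*(3 + 2*j))/3 = 2*j*(3 + 2*j)/3)
s(n, J) = √(J² + n²)
(s(4, 6)*o(-3))*3 = (√(6² + 4²)*((⅔)*(-3)*(3 + 2*(-3))))*3 = (√(36 + 16)*((⅔)*(-3)*(3 - 6)))*3 = (√52*((⅔)*(-3)*(-3)))*3 = ((2*√13)*6)*3 = (12*√13)*3 = 36*√13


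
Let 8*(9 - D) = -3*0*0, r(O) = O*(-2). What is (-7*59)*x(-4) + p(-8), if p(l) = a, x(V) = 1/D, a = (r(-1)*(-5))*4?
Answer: -773/9 ≈ -85.889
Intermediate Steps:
r(O) = -2*O
D = 9 (D = 9 - (-3*0)*0/8 = 9 - 0*0 = 9 - ⅛*0 = 9 + 0 = 9)
a = -40 (a = (-2*(-1)*(-5))*4 = (2*(-5))*4 = -10*4 = -40)
x(V) = ⅑ (x(V) = 1/9 = ⅑)
p(l) = -40
(-7*59)*x(-4) + p(-8) = -7*59*(⅑) - 40 = -413*⅑ - 40 = -413/9 - 40 = -773/9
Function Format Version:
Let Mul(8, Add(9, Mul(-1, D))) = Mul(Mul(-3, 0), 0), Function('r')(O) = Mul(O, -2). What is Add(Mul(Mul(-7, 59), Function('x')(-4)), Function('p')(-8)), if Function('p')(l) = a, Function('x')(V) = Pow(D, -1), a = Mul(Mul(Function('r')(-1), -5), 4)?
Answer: Rational(-773, 9) ≈ -85.889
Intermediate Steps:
Function('r')(O) = Mul(-2, O)
D = 9 (D = Add(9, Mul(Rational(-1, 8), Mul(Mul(-3, 0), 0))) = Add(9, Mul(Rational(-1, 8), Mul(0, 0))) = Add(9, Mul(Rational(-1, 8), 0)) = Add(9, 0) = 9)
a = -40 (a = Mul(Mul(Mul(-2, -1), -5), 4) = Mul(Mul(2, -5), 4) = Mul(-10, 4) = -40)
Function('x')(V) = Rational(1, 9) (Function('x')(V) = Pow(9, -1) = Rational(1, 9))
Function('p')(l) = -40
Add(Mul(Mul(-7, 59), Function('x')(-4)), Function('p')(-8)) = Add(Mul(Mul(-7, 59), Rational(1, 9)), -40) = Add(Mul(-413, Rational(1, 9)), -40) = Add(Rational(-413, 9), -40) = Rational(-773, 9)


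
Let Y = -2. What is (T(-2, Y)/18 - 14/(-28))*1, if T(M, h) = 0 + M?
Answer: 7/18 ≈ 0.38889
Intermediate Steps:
T(M, h) = M
(T(-2, Y)/18 - 14/(-28))*1 = (-2/18 - 14/(-28))*1 = (-2*1/18 - 14*(-1/28))*1 = (-1/9 + 1/2)*1 = (7/18)*1 = 7/18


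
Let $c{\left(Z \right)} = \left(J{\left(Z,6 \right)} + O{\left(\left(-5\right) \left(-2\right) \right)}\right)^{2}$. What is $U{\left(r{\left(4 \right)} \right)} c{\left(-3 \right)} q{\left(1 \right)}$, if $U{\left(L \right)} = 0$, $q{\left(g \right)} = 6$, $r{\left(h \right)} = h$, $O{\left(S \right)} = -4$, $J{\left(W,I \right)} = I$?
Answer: $0$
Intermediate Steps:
$c{\left(Z \right)} = 4$ ($c{\left(Z \right)} = \left(6 - 4\right)^{2} = 2^{2} = 4$)
$U{\left(r{\left(4 \right)} \right)} c{\left(-3 \right)} q{\left(1 \right)} = 0 \cdot 4 \cdot 6 = 0 \cdot 6 = 0$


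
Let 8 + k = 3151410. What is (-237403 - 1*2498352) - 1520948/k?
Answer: -4310732649729/1575701 ≈ -2.7358e+6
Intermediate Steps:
k = 3151402 (k = -8 + 3151410 = 3151402)
(-237403 - 1*2498352) - 1520948/k = (-237403 - 1*2498352) - 1520948/3151402 = (-237403 - 2498352) - 1520948/3151402 = -2735755 - 1*760474/1575701 = -2735755 - 760474/1575701 = -4310732649729/1575701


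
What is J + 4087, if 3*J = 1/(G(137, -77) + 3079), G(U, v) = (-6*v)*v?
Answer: 398421194/97485 ≈ 4087.0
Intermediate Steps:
G(U, v) = -6*v²
J = -1/97485 (J = 1/(3*(-6*(-77)² + 3079)) = 1/(3*(-6*5929 + 3079)) = 1/(3*(-35574 + 3079)) = (⅓)/(-32495) = (⅓)*(-1/32495) = -1/97485 ≈ -1.0258e-5)
J + 4087 = -1/97485 + 4087 = 398421194/97485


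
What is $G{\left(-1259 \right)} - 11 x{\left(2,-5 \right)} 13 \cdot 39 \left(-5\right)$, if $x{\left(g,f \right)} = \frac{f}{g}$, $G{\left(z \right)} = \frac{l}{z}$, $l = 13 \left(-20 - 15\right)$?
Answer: $- \frac{175535165}{2518} \approx -69712.0$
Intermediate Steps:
$l = -455$ ($l = 13 \left(-35\right) = -455$)
$G{\left(z \right)} = - \frac{455}{z}$
$G{\left(-1259 \right)} - 11 x{\left(2,-5 \right)} 13 \cdot 39 \left(-5\right) = - \frac{455}{-1259} - 11 \left(- \frac{5}{2}\right) 13 \cdot 39 \left(-5\right) = \left(-455\right) \left(- \frac{1}{1259}\right) - 11 \left(\left(-5\right) \frac{1}{2}\right) 13 \left(-195\right) = \frac{455}{1259} - 11 \left(- \frac{5}{2}\right) 13 \left(-195\right) = \frac{455}{1259} - \left(- \frac{55}{2}\right) 13 \left(-195\right) = \frac{455}{1259} - \left(- \frac{715}{2}\right) \left(-195\right) = \frac{455}{1259} - \frac{139425}{2} = - \frac{175535165}{2518}$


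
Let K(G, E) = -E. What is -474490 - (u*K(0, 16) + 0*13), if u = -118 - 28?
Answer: -476826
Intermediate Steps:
u = -146
-474490 - (u*K(0, 16) + 0*13) = -474490 - (-(-146)*16 + 0*13) = -474490 - (-146*(-16) + 0) = -474490 - (2336 + 0) = -474490 - 1*2336 = -474490 - 2336 = -476826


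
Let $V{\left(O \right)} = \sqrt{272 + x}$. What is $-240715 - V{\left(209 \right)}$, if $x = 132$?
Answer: $-240715 - 2 \sqrt{101} \approx -2.4074 \cdot 10^{5}$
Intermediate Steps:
$V{\left(O \right)} = 2 \sqrt{101}$ ($V{\left(O \right)} = \sqrt{272 + 132} = \sqrt{404} = 2 \sqrt{101}$)
$-240715 - V{\left(209 \right)} = -240715 - 2 \sqrt{101}$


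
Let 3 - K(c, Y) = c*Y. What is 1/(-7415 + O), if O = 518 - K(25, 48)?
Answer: -1/5700 ≈ -0.00017544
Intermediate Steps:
K(c, Y) = 3 - Y*c (K(c, Y) = 3 - c*Y = 3 - Y*c)
O = 1715 (O = 518 - (3 - 1*48*25) = 518 - (3 - 1200) = 518 - 1*(-1197) = 518 + 1197 = 1715)
1/(-7415 + O) = 1/(-7415 + 1715) = 1/(-5700) = -1/5700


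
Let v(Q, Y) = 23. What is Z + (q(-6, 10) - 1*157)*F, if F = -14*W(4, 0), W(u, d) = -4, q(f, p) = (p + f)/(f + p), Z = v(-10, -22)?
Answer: -8713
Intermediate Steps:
Z = 23
q(f, p) = 1 (q(f, p) = (f + p)/(f + p) = 1)
F = 56 (F = -14*(-4) = 56)
Z + (q(-6, 10) - 1*157)*F = 23 + (1 - 1*157)*56 = 23 + (1 - 157)*56 = 23 - 156*56 = 23 - 8736 = -8713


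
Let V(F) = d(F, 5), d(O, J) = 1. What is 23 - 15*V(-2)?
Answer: 8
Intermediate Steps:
V(F) = 1
23 - 15*V(-2) = 23 - 15*1 = 23 - 15 = 8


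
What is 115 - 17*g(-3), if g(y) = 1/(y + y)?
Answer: 707/6 ≈ 117.83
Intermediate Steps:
g(y) = 1/(2*y)
115 - 17*g(-3) = 115 - 17/(2*(-3)) = 115 - 17*(-1)/(2*3) = 115 - 17*(-⅙) = 115 + 17/6 = 707/6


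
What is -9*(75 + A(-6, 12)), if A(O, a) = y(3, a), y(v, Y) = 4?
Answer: -711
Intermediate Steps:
A(O, a) = 4
-9*(75 + A(-6, 12)) = -9*(75 + 4) = -9*79 = -711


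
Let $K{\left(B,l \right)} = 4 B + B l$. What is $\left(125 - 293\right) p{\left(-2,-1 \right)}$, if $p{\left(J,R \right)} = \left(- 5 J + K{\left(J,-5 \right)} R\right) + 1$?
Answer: $-1512$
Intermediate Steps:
$p{\left(J,R \right)} = 1 - 5 J - J R$ ($p{\left(J,R \right)} = \left(- 5 J + J \left(4 - 5\right) R\right) + 1 = \left(- 5 J + J \left(-1\right) R\right) + 1 = \left(- 5 J + - J R\right) + 1 = \left(- 5 J - J R\right) + 1 = 1 - 5 J - J R$)
$\left(125 - 293\right) p{\left(-2,-1 \right)} = \left(125 - 293\right) \left(1 - -10 - \left(-2\right) \left(-1\right)\right) = - 168 \left(1 + 10 - 2\right) = \left(-168\right) 9 = -1512$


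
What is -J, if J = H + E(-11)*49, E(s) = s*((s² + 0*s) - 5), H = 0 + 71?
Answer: 62453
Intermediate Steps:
H = 71
E(s) = s*(-5 + s²) (E(s) = s*((s² + 0) - 5) = s*(s² - 5) = s*(-5 + s²))
J = -62453 (J = 71 - 11*(-5 + (-11)²)*49 = 71 - 11*(-5 + 121)*49 = 71 - 11*116*49 = 71 - 1276*49 = 71 - 62524 = -62453)
-J = -1*(-62453) = 62453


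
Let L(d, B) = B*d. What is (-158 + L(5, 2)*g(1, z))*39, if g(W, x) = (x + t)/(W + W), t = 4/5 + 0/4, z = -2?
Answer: -6396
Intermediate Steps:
t = 4/5 (t = 4*(1/5) + 0*(1/4) = 4/5 + 0 = 4/5 ≈ 0.80000)
g(W, x) = (4/5 + x)/(2*W) (g(W, x) = (x + 4/5)/(W + W) = (4/5 + x)/((2*W)) = (4/5 + x)*(1/(2*W)) = (4/5 + x)/(2*W))
(-158 + L(5, 2)*g(1, z))*39 = (-158 + (2*5)*((1/10)*(4 + 5*(-2))/1))*39 = (-158 + 10*((1/10)*1*(4 - 10)))*39 = (-158 + 10*((1/10)*1*(-6)))*39 = (-158 + 10*(-3/5))*39 = (-158 - 6)*39 = -164*39 = -6396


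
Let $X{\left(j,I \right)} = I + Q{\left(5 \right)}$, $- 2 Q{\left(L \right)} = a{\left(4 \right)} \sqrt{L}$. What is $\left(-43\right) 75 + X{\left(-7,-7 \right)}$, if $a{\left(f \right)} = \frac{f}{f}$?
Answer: $-3232 - \frac{\sqrt{5}}{2} \approx -3233.1$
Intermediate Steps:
$a{\left(f \right)} = 1$
$Q{\left(L \right)} = - \frac{\sqrt{L}}{2}$ ($Q{\left(L \right)} = - \frac{1 \sqrt{L}}{2} = - \frac{\sqrt{L}}{2}$)
$X{\left(j,I \right)} = I - \frac{\sqrt{5}}{2}$
$\left(-43\right) 75 + X{\left(-7,-7 \right)} = \left(-43\right) 75 - \left(7 + \frac{\sqrt{5}}{2}\right) = -3225 - \left(7 + \frac{\sqrt{5}}{2}\right) = -3232 - \frac{\sqrt{5}}{2}$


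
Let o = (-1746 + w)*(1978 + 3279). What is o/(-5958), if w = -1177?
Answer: 15366211/5958 ≈ 2579.1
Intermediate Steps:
o = -15366211 (o = (-1746 - 1177)*(1978 + 3279) = -2923*5257 = -15366211)
o/(-5958) = -15366211/(-5958) = -15366211*(-1/5958) = 15366211/5958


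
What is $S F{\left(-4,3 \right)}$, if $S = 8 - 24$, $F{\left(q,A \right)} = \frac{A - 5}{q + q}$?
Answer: $-4$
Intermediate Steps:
$F{\left(q,A \right)} = \frac{-5 + A}{2 q}$
$S = -16$ ($S = 8 - 24 = -16$)
$S F{\left(-4,3 \right)} = - 16 \frac{-5 + 3}{2 \left(-4\right)} = - 16 \cdot \frac{1}{2} \left(- \frac{1}{4}\right) \left(-2\right) = \left(-16\right) \frac{1}{4} = -4$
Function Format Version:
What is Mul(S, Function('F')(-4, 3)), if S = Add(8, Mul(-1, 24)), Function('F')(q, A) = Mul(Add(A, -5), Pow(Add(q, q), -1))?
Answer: -4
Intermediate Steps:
Function('F')(q, A) = Mul(Rational(1, 2), Pow(q, -1), Add(-5, A)) (Function('F')(q, A) = Mul(Add(-5, A), Pow(Mul(2, q), -1)) = Mul(Add(-5, A), Mul(Rational(1, 2), Pow(q, -1))) = Mul(Rational(1, 2), Pow(q, -1), Add(-5, A)))
S = -16 (S = Add(8, -24) = -16)
Mul(S, Function('F')(-4, 3)) = Mul(-16, Mul(Rational(1, 2), Pow(-4, -1), Add(-5, 3))) = Mul(-16, Mul(Rational(1, 2), Rational(-1, 4), -2)) = Mul(-16, Rational(1, 4)) = -4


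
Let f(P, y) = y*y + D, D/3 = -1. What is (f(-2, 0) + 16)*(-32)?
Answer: -416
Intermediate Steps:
D = -3 (D = 3*(-1) = -3)
f(P, y) = -3 + y**2 (f(P, y) = y*y - 3 = y**2 - 3 = -3 + y**2)
(f(-2, 0) + 16)*(-32) = ((-3 + 0**2) + 16)*(-32) = ((-3 + 0) + 16)*(-32) = (-3 + 16)*(-32) = 13*(-32) = -416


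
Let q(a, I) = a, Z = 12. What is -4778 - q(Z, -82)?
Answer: -4790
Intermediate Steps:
-4778 - q(Z, -82) = -4778 - 1*12 = -4778 - 12 = -4790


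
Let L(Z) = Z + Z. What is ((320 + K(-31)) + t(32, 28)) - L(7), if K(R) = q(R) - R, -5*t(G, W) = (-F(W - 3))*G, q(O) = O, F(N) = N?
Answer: 466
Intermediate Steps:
t(G, W) = -G*(3 - W)/5 (t(G, W) = -(-(W - 3))*G/5 = -(-(-3 + W))*G/5 = -(3 - W)*G/5 = -G*(3 - W)/5)
K(R) = 0 (K(R) = R - R = 0)
L(Z) = 2*Z
((320 + K(-31)) + t(32, 28)) - L(7) = ((320 + 0) + (⅕)*32*(-3 + 28)) - 2*7 = (320 + (⅕)*32*25) - 1*14 = (320 + 160) - 14 = 480 - 14 = 466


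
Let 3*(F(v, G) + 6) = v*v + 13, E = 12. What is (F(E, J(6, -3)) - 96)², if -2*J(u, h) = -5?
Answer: 22201/9 ≈ 2466.8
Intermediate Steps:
J(u, h) = 5/2 (J(u, h) = -½*(-5) = 5/2)
F(v, G) = -5/3 + v²/3 (F(v, G) = -6 + (v*v + 13)/3 = -6 + (v² + 13)/3 = -6 + (13 + v²)/3 = -6 + (13/3 + v²/3) = -5/3 + v²/3)
(F(E, J(6, -3)) - 96)² = ((-5/3 + (⅓)*12²) - 96)² = ((-5/3 + (⅓)*144) - 96)² = ((-5/3 + 48) - 96)² = (139/3 - 96)² = (-149/3)² = 22201/9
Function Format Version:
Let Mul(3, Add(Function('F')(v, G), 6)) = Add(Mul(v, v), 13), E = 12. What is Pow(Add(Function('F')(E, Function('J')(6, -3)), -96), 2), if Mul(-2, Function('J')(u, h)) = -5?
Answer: Rational(22201, 9) ≈ 2466.8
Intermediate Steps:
Function('J')(u, h) = Rational(5, 2) (Function('J')(u, h) = Mul(Rational(-1, 2), -5) = Rational(5, 2))
Function('F')(v, G) = Add(Rational(-5, 3), Mul(Rational(1, 3), Pow(v, 2))) (Function('F')(v, G) = Add(-6, Mul(Rational(1, 3), Add(Mul(v, v), 13))) = Add(-6, Mul(Rational(1, 3), Add(Pow(v, 2), 13))) = Add(-6, Mul(Rational(1, 3), Add(13, Pow(v, 2)))) = Add(-6, Add(Rational(13, 3), Mul(Rational(1, 3), Pow(v, 2)))) = Add(Rational(-5, 3), Mul(Rational(1, 3), Pow(v, 2))))
Pow(Add(Function('F')(E, Function('J')(6, -3)), -96), 2) = Pow(Add(Add(Rational(-5, 3), Mul(Rational(1, 3), Pow(12, 2))), -96), 2) = Pow(Add(Add(Rational(-5, 3), Mul(Rational(1, 3), 144)), -96), 2) = Pow(Add(Add(Rational(-5, 3), 48), -96), 2) = Pow(Add(Rational(139, 3), -96), 2) = Pow(Rational(-149, 3), 2) = Rational(22201, 9)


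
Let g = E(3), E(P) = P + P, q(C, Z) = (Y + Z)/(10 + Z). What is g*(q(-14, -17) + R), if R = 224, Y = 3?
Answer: 1356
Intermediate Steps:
q(C, Z) = (3 + Z)/(10 + Z)
E(P) = 2*P
g = 6 (g = 2*3 = 6)
g*(q(-14, -17) + R) = 6*((3 - 17)/(10 - 17) + 224) = 6*(-14/(-7) + 224) = 6*(-⅐*(-14) + 224) = 6*(2 + 224) = 6*226 = 1356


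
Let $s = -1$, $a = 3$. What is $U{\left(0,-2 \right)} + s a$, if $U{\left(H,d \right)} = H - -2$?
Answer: $-1$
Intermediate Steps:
$U{\left(H,d \right)} = 2 + H$ ($U{\left(H,d \right)} = H + 2 = 2 + H$)
$U{\left(0,-2 \right)} + s a = \left(2 + 0\right) - 3 = 2 - 3 = -1$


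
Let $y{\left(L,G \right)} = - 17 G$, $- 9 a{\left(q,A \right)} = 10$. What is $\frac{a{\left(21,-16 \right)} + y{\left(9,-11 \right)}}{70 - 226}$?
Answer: $- \frac{1673}{1404} \approx -1.1916$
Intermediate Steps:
$a{\left(q,A \right)} = - \frac{10}{9}$ ($a{\left(q,A \right)} = \left(- \frac{1}{9}\right) 10 = - \frac{10}{9}$)
$\frac{a{\left(21,-16 \right)} + y{\left(9,-11 \right)}}{70 - 226} = \frac{- \frac{10}{9} - -187}{70 - 226} = \frac{- \frac{10}{9} + 187}{-156} = \frac{1673}{9} \left(- \frac{1}{156}\right) = - \frac{1673}{1404}$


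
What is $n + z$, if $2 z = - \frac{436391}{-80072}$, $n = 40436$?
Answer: $\frac{6476019175}{160144} \approx 40439.0$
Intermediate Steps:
$z = \frac{436391}{160144}$ ($z = \frac{\left(-436391\right) \frac{1}{-80072}}{2} = \frac{\left(-436391\right) \left(- \frac{1}{80072}\right)}{2} = \frac{1}{2} \cdot \frac{436391}{80072} = \frac{436391}{160144} \approx 2.725$)
$n + z = 40436 + \frac{436391}{160144} = \frac{6476019175}{160144}$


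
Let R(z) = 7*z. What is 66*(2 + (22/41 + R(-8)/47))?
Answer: 171072/1927 ≈ 88.776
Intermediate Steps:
66*(2 + (22/41 + R(-8)/47)) = 66*(2 + (22/41 + (7*(-8))/47)) = 66*(2 + (22*(1/41) - 56*1/47)) = 66*(2 + (22/41 - 56/47)) = 66*(2 - 1262/1927) = 66*(2592/1927) = 171072/1927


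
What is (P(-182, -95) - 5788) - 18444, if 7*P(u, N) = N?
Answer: -169719/7 ≈ -24246.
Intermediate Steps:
P(u, N) = N/7
(P(-182, -95) - 5788) - 18444 = ((1/7)*(-95) - 5788) - 18444 = (-95/7 - 5788) - 18444 = -40611/7 - 18444 = -169719/7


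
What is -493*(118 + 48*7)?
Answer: -223822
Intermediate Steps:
-493*(118 + 48*7) = -493*(118 + 336) = -493*454 = -223822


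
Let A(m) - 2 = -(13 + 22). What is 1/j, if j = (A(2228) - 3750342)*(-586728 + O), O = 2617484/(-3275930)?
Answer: 327593/720853006039294650 ≈ 4.5445e-13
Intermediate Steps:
A(m) = -33 (A(m) = 2 - (13 + 22) = 2 - 1*35 = 2 - 35 = -33)
O = -1308742/1637965 (O = 2617484*(-1/3275930) = -1308742/1637965 ≈ -0.79900)
j = 720853006039294650/327593 (j = (-33 - 3750342)*(-586728 - 1308742/1637965) = -3750375*(-961041237262/1637965) = 720853006039294650/327593 ≈ 2.2005e+12)
1/j = 1/(720853006039294650/327593) = 327593/720853006039294650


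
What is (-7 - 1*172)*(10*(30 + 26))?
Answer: -100240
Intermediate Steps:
(-7 - 1*172)*(10*(30 + 26)) = (-7 - 172)*(10*56) = -179*560 = -100240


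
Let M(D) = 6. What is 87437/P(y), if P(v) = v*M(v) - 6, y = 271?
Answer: 87437/1620 ≈ 53.973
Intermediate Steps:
P(v) = -6 + 6*v (P(v) = v*6 - 6 = 6*v - 6 = -6 + 6*v)
87437/P(y) = 87437/(-6 + 6*271) = 87437/(-6 + 1626) = 87437/1620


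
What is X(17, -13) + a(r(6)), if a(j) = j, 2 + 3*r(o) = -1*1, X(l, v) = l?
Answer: 16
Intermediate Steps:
r(o) = -1 (r(o) = -2/3 + (-1*1)/3 = -2/3 + (1/3)*(-1) = -2/3 - 1/3 = -1)
X(17, -13) + a(r(6)) = 17 - 1 = 16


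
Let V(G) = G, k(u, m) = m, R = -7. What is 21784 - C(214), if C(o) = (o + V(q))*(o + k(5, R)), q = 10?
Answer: -24584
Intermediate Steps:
C(o) = (-7 + o)*(10 + o) (C(o) = (o + 10)*(o - 7) = (10 + o)*(-7 + o) = (-7 + o)*(10 + o))
21784 - C(214) = 21784 - (-70 + 214² + 3*214) = 21784 - (-70 + 45796 + 642) = 21784 - 1*46368 = 21784 - 46368 = -24584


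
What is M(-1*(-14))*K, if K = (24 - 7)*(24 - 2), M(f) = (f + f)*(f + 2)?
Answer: 167552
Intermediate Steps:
M(f) = 2*f*(2 + f) (M(f) = (2*f)*(2 + f) = 2*f*(2 + f))
K = 374 (K = 17*22 = 374)
M(-1*(-14))*K = (2*(-1*(-14))*(2 - 1*(-14)))*374 = (2*14*(2 + 14))*374 = (2*14*16)*374 = 448*374 = 167552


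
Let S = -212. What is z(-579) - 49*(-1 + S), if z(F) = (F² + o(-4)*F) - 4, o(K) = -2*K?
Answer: 341042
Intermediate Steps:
z(F) = -4 + F² + 8*F (z(F) = (F² + (-2*(-4))*F) - 4 = (F² + 8*F) - 4 = -4 + F² + 8*F)
z(-579) - 49*(-1 + S) = (-4 + (-579)² + 8*(-579)) - 49*(-1 - 212) = (-4 + 335241 - 4632) - 49*(-213) = 330605 - 1*(-10437) = 330605 + 10437 = 341042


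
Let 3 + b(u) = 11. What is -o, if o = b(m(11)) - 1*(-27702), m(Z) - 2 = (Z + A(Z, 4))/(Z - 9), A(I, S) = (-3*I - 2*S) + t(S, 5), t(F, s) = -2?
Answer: -27710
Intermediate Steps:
A(I, S) = -2 - 3*I - 2*S (A(I, S) = (-3*I - 2*S) - 2 = -2 - 3*I - 2*S)
m(Z) = 2 + (-10 - 2*Z)/(-9 + Z) (m(Z) = 2 + (Z + (-2 - 3*Z - 2*4))/(Z - 9) = 2 + (Z + (-2 - 3*Z - 8))/(-9 + Z) = 2 + (Z + (-10 - 3*Z))/(-9 + Z) = 2 + (-10 - 2*Z)/(-9 + Z))
b(u) = 8 (b(u) = -3 + 11 = 8)
o = 27710 (o = 8 - 1*(-27702) = 8 + 27702 = 27710)
-o = -1*27710 = -27710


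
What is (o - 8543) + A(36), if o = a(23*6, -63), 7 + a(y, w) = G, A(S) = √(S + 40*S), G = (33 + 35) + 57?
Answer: -8425 + 6*√41 ≈ -8386.6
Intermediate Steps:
G = 125 (G = 68 + 57 = 125)
A(S) = √41*√S (A(S) = √(41*S) = √41*√S)
a(y, w) = 118 (a(y, w) = -7 + 125 = 118)
o = 118
(o - 8543) + A(36) = (118 - 8543) + √41*√36 = -8425 + √41*6 = -8425 + 6*√41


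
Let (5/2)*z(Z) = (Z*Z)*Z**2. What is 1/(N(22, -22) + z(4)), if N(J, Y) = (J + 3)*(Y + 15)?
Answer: -5/363 ≈ -0.013774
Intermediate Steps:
z(Z) = 2*Z**4/5 (z(Z) = 2*((Z*Z)*Z**2)/5 = 2*(Z**2*Z**2)/5 = 2*Z**4/5)
N(J, Y) = (3 + J)*(15 + Y)
1/(N(22, -22) + z(4)) = 1/((45 + 3*(-22) + 15*22 + 22*(-22)) + (2/5)*4**4) = 1/((45 - 66 + 330 - 484) + (2/5)*256) = 1/(-175 + 512/5) = 1/(-363/5) = -5/363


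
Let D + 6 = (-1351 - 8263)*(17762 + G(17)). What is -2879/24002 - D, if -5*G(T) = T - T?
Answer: 4098674500869/24002 ≈ 1.7076e+8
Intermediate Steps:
G(T) = 0 (G(T) = -(T - T)/5 = -⅕*0 = 0)
D = -170763874 (D = -6 + (-1351 - 8263)*(17762 + 0) = -6 - 9614*17762 = -6 - 170763868 = -170763874)
-2879/24002 - D = -2879/24002 - 1*(-170763874) = -2879*1/24002 + 170763874 = -2879/24002 + 170763874 = 4098674500869/24002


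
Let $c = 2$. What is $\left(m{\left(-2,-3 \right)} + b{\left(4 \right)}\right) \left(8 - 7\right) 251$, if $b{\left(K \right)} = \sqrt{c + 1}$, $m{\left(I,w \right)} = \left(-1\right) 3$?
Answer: $-753 + 251 \sqrt{3} \approx -318.26$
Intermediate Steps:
$m{\left(I,w \right)} = -3$
$b{\left(K \right)} = \sqrt{3}$ ($b{\left(K \right)} = \sqrt{2 + 1} = \sqrt{3}$)
$\left(m{\left(-2,-3 \right)} + b{\left(4 \right)}\right) \left(8 - 7\right) 251 = \left(-3 + \sqrt{3}\right) \left(8 - 7\right) 251 = \left(-3 + \sqrt{3}\right) 1 \cdot 251 = \left(-3 + \sqrt{3}\right) 251 = -753 + 251 \sqrt{3}$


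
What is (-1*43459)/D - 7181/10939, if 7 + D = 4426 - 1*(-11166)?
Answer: -587313886/170484315 ≈ -3.4450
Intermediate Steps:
D = 15585 (D = -7 + (4426 - 1*(-11166)) = -7 + (4426 + 11166) = -7 + 15592 = 15585)
(-1*43459)/D - 7181/10939 = -1*43459/15585 - 7181/10939 = -43459*1/15585 - 7181*1/10939 = -43459/15585 - 7181/10939 = -587313886/170484315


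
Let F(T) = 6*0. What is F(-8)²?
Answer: 0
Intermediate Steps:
F(T) = 0
F(-8)² = 0² = 0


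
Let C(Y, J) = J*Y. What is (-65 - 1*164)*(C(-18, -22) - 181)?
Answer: -49235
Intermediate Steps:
(-65 - 1*164)*(C(-18, -22) - 181) = (-65 - 1*164)*(-22*(-18) - 181) = (-65 - 164)*(396 - 181) = -229*215 = -49235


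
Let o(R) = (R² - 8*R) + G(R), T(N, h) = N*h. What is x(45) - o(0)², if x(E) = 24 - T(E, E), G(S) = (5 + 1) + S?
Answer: -2037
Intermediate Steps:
G(S) = 6 + S
o(R) = 6 + R² - 7*R (o(R) = (R² - 8*R) + (6 + R) = 6 + R² - 7*R)
x(E) = 24 - E² (x(E) = 24 - E*E = 24 - E²)
x(45) - o(0)² = (24 - 1*45²) - (6 + 0² - 7*0)² = (24 - 1*2025) - (6 + 0 + 0)² = (24 - 2025) - 1*6² = -2001 - 1*36 = -2001 - 36 = -2037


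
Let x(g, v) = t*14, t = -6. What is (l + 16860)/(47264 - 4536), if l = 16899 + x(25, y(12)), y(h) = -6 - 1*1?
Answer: 33675/42728 ≈ 0.78813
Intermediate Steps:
y(h) = -7 (y(h) = -6 - 1 = -7)
x(g, v) = -84 (x(g, v) = -6*14 = -84)
l = 16815 (l = 16899 - 84 = 16815)
(l + 16860)/(47264 - 4536) = (16815 + 16860)/(47264 - 4536) = 33675/42728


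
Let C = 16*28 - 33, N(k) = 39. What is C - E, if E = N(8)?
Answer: 376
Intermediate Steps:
E = 39
C = 415 (C = 448 - 33 = 415)
C - E = 415 - 1*39 = 415 - 39 = 376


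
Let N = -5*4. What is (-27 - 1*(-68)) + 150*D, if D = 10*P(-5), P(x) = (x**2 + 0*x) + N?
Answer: 7541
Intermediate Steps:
N = -20
P(x) = -20 + x**2 (P(x) = (x**2 + 0*x) - 20 = (x**2 + 0) - 20 = x**2 - 20 = -20 + x**2)
D = 50 (D = 10*(-20 + (-5)**2) = 10*(-20 + 25) = 10*5 = 50)
(-27 - 1*(-68)) + 150*D = (-27 - 1*(-68)) + 150*50 = (-27 + 68) + 7500 = 41 + 7500 = 7541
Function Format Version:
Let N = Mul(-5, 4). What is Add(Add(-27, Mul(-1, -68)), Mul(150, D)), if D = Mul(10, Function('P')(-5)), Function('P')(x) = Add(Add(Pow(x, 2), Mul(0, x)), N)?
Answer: 7541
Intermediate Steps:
N = -20
Function('P')(x) = Add(-20, Pow(x, 2)) (Function('P')(x) = Add(Add(Pow(x, 2), Mul(0, x)), -20) = Add(Add(Pow(x, 2), 0), -20) = Add(Pow(x, 2), -20) = Add(-20, Pow(x, 2)))
D = 50 (D = Mul(10, Add(-20, Pow(-5, 2))) = Mul(10, Add(-20, 25)) = Mul(10, 5) = 50)
Add(Add(-27, Mul(-1, -68)), Mul(150, D)) = Add(Add(-27, Mul(-1, -68)), Mul(150, 50)) = Add(Add(-27, 68), 7500) = Add(41, 7500) = 7541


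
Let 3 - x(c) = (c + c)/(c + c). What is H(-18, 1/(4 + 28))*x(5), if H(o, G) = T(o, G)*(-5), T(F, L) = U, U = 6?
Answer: -60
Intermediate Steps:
T(F, L) = 6
x(c) = 2 (x(c) = 3 - (c + c)/(c + c) = 3 - 2*c/(2*c) = 3 - 2*c*1/(2*c) = 3 - 1*1 = 3 - 1 = 2)
H(o, G) = -30 (H(o, G) = 6*(-5) = -30)
H(-18, 1/(4 + 28))*x(5) = -30*2 = -60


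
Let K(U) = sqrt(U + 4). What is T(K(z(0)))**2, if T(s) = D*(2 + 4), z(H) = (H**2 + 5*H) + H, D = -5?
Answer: 900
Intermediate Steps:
z(H) = H**2 + 6*H
K(U) = sqrt(4 + U)
T(s) = -30 (T(s) = -5*(2 + 4) = -5*6 = -30)
T(K(z(0)))**2 = (-30)**2 = 900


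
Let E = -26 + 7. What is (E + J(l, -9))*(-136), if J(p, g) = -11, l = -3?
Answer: 4080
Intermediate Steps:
E = -19
(E + J(l, -9))*(-136) = (-19 - 11)*(-136) = -30*(-136) = 4080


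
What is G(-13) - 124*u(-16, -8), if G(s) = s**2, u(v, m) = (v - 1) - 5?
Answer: 2897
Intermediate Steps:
u(v, m) = -6 + v (u(v, m) = (-1 + v) - 5 = -6 + v)
G(-13) - 124*u(-16, -8) = (-13)**2 - 124*(-6 - 16) = 169 - 124*(-22) = 169 + 2728 = 2897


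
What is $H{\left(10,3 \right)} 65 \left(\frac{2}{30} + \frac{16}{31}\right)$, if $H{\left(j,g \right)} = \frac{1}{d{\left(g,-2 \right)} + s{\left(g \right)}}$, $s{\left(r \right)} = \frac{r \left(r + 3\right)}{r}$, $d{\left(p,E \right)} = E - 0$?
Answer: $\frac{3523}{372} \approx 9.4704$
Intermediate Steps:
$d{\left(p,E \right)} = E$ ($d{\left(p,E \right)} = E + 0 = E$)
$s{\left(r \right)} = 3 + r$ ($s{\left(r \right)} = \frac{r \left(3 + r\right)}{r} = 3 + r$)
$H{\left(j,g \right)} = \frac{1}{1 + g}$ ($H{\left(j,g \right)} = \frac{1}{-2 + \left(3 + g\right)} = \frac{1}{1 + g}$)
$H{\left(10,3 \right)} 65 \left(\frac{2}{30} + \frac{16}{31}\right) = \frac{1}{1 + 3} \cdot 65 \left(\frac{2}{30} + \frac{16}{31}\right) = \frac{1}{4} \cdot 65 \left(2 \cdot \frac{1}{30} + 16 \cdot \frac{1}{31}\right) = \frac{1}{4} \cdot 65 \left(\frac{1}{15} + \frac{16}{31}\right) = \frac{65}{4} \cdot \frac{271}{465} = \frac{3523}{372}$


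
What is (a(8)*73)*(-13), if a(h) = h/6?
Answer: -3796/3 ≈ -1265.3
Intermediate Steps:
a(h) = h/6 (a(h) = h*(⅙) = h/6)
(a(8)*73)*(-13) = (((⅙)*8)*73)*(-13) = ((4/3)*73)*(-13) = (292/3)*(-13) = -3796/3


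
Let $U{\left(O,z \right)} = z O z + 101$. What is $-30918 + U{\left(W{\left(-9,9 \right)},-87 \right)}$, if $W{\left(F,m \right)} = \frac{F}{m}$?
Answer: $-38386$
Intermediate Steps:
$U{\left(O,z \right)} = 101 + O z^{2}$ ($U{\left(O,z \right)} = O z z + 101 = O z^{2} + 101 = 101 + O z^{2}$)
$-30918 + U{\left(W{\left(-9,9 \right)},-87 \right)} = -30918 + \left(101 + - \frac{9}{9} \left(-87\right)^{2}\right) = -30918 + \left(101 + \left(-9\right) \frac{1}{9} \cdot 7569\right) = -30918 + \left(101 - 7569\right) = -30918 - 7468 = -38386$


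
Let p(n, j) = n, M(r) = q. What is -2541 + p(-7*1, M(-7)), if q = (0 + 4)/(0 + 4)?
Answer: -2548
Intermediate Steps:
q = 1 (q = 4/4 = 4*(1/4) = 1)
M(r) = 1
-2541 + p(-7*1, M(-7)) = -2541 - 7*1 = -2541 - 7 = -2548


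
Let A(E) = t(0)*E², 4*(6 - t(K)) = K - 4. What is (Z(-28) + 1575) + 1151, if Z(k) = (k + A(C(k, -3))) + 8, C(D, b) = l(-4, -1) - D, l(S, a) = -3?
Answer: 7081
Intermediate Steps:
t(K) = 7 - K/4 (t(K) = 6 - (K - 4)/4 = 6 - (-4 + K)/4 = 6 + (1 - K/4) = 7 - K/4)
C(D, b) = -3 - D
A(E) = 7*E² (A(E) = (7 - ¼*0)*E² = (7 + 0)*E² = 7*E²)
Z(k) = 8 + k + 7*(-3 - k)² (Z(k) = (k + 7*(-3 - k)²) + 8 = 8 + k + 7*(-3 - k)²)
(Z(-28) + 1575) + 1151 = ((8 - 28 + 7*(3 - 28)²) + 1575) + 1151 = ((8 - 28 + 7*(-25)²) + 1575) + 1151 = ((8 - 28 + 7*625) + 1575) + 1151 = ((8 - 28 + 4375) + 1575) + 1151 = (4355 + 1575) + 1151 = 5930 + 1151 = 7081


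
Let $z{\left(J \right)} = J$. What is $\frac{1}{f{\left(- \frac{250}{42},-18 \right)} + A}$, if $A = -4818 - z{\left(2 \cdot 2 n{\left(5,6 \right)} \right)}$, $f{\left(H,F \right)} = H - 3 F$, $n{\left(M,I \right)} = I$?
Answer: $- \frac{21}{100673} \approx -0.0002086$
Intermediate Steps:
$A = -4842$ ($A = -4818 - 2 \cdot 2 \cdot 6 = -4818 - 4 \cdot 6 = -4818 - 24 = -4842$)
$\frac{1}{f{\left(- \frac{250}{42},-18 \right)} + A} = \frac{1}{\left(- \frac{250}{42} - -54\right) - 4842} = \frac{1}{\left(\left(-250\right) \frac{1}{42} + 54\right) - 4842} = \frac{1}{\left(- \frac{125}{21} + 54\right) - 4842} = \frac{1}{\frac{1009}{21} - 4842} = \frac{1}{- \frac{100673}{21}} = - \frac{21}{100673}$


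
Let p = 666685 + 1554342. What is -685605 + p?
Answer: 1535422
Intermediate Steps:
p = 2221027
-685605 + p = -685605 + 2221027 = 1535422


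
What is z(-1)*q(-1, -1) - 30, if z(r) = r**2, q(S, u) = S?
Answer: -31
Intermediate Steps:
z(-1)*q(-1, -1) - 30 = (-1)**2*(-1) - 30 = 1*(-1) - 30 = -1 - 30 = -31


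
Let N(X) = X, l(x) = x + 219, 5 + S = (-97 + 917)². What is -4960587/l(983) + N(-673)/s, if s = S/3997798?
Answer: -6569476596773/808218790 ≈ -8128.3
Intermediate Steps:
S = 672395 (S = -5 + (-97 + 917)² = -5 + 820² = -5 + 672400 = 672395)
l(x) = 219 + x
s = 672395/3997798 ≈ 0.16819
-4960587/l(983) + N(-673)/s = -4960587/(219 + 983) - 673/672395/3997798 = -4960587/1202 - 673*3997798/672395 = -4960587*1/1202 - 2690518054/672395 = -4960587/1202 - 2690518054/672395 = -6569476596773/808218790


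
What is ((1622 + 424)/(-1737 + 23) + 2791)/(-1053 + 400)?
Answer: -2390864/559621 ≈ -4.2723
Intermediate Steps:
((1622 + 424)/(-1737 + 23) + 2791)/(-1053 + 400) = (2046/(-1714) + 2791)/(-653) = (2046*(-1/1714) + 2791)*(-1/653) = (-1023/857 + 2791)*(-1/653) = (2390864/857)*(-1/653) = -2390864/559621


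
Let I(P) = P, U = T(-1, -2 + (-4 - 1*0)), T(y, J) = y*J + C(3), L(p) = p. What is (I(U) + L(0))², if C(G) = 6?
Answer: 144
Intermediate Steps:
T(y, J) = 6 + J*y (T(y, J) = y*J + 6 = J*y + 6 = 6 + J*y)
U = 12 (U = 6 + (-2 + (-4 - 1*0))*(-1) = 6 + (-2 + (-4 + 0))*(-1) = 6 + (-2 - 4)*(-1) = 6 - 6*(-1) = 6 + 6 = 12)
(I(U) + L(0))² = (12 + 0)² = 12² = 144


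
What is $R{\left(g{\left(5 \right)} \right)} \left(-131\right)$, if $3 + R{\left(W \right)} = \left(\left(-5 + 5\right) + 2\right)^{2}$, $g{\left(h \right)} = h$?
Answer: $-131$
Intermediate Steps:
$R{\left(W \right)} = 1$ ($R{\left(W \right)} = -3 + \left(\left(-5 + 5\right) + 2\right)^{2} = -3 + \left(0 + 2\right)^{2} = -3 + 2^{2} = -3 + 4 = 1$)
$R{\left(g{\left(5 \right)} \right)} \left(-131\right) = 1 \left(-131\right) = -131$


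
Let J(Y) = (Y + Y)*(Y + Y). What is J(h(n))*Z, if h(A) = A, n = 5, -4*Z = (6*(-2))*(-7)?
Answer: -2100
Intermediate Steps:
Z = -21 (Z = -6*(-2)*(-7)/4 = -(-3)*(-7) = -¼*84 = -21)
J(Y) = 4*Y² (J(Y) = (2*Y)*(2*Y) = 4*Y²)
J(h(n))*Z = (4*5²)*(-21) = (4*25)*(-21) = 100*(-21) = -2100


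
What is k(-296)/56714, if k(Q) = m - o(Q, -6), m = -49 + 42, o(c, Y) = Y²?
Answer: -43/56714 ≈ -0.00075819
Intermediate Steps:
m = -7
k(Q) = -43 (k(Q) = -7 - 1*(-6)² = -7 - 1*36 = -7 - 36 = -43)
k(-296)/56714 = -43/56714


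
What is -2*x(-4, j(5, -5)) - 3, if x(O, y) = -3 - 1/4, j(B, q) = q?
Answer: 7/2 ≈ 3.5000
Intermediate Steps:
x(O, y) = -13/4 (x(O, y) = -3 - 1*1/4 = -3 - 1/4 = -13/4)
-2*x(-4, j(5, -5)) - 3 = -2*(-13/4) - 3 = 13/2 - 3 = 7/2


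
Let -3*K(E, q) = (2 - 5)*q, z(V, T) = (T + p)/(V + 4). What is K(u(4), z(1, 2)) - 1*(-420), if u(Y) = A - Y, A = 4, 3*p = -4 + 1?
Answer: 2101/5 ≈ 420.20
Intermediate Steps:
p = -1 (p = (-4 + 1)/3 = (⅓)*(-3) = -1)
z(V, T) = (-1 + T)/(4 + V) (z(V, T) = (T - 1)/(V + 4) = (-1 + T)/(4 + V))
u(Y) = 4 - Y
K(E, q) = q (K(E, q) = -(2 - 5)*q/3 = -(-1)*q = q)
K(u(4), z(1, 2)) - 1*(-420) = (-1 + 2)/(4 + 1) - 1*(-420) = 1/5 + 420 = (⅕)*1 + 420 = ⅕ + 420 = 2101/5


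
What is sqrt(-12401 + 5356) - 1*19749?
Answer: -19749 + I*sqrt(7045) ≈ -19749.0 + 83.934*I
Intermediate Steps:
sqrt(-12401 + 5356) - 1*19749 = sqrt(-7045) - 19749 = I*sqrt(7045) - 19749 = -19749 + I*sqrt(7045)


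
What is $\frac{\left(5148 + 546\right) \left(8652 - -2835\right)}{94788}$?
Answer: $\frac{3633721}{5266} \approx 690.03$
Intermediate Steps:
$\frac{\left(5148 + 546\right) \left(8652 - -2835\right)}{94788} = 5694 \left(8652 + 2835\right) \frac{1}{94788} = 5694 \cdot 11487 \cdot \frac{1}{94788} = 65406978 \cdot \frac{1}{94788} = \frac{3633721}{5266}$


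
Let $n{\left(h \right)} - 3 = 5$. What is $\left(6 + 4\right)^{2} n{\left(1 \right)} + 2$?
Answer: $802$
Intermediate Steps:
$n{\left(h \right)} = 8$ ($n{\left(h \right)} = 3 + 5 = 8$)
$\left(6 + 4\right)^{2} n{\left(1 \right)} + 2 = \left(6 + 4\right)^{2} \cdot 8 + 2 = 10^{2} \cdot 8 + 2 = 100 \cdot 8 + 2 = 800 + 2 = 802$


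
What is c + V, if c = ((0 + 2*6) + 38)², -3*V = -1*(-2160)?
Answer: 1780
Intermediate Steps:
V = -720 (V = -(-1)*(-2160)/3 = -⅓*2160 = -720)
c = 2500 (c = ((0 + 12) + 38)² = (12 + 38)² = 50² = 2500)
c + V = 2500 - 720 = 1780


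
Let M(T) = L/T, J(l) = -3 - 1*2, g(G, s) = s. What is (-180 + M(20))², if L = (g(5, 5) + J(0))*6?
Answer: 32400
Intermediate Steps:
J(l) = -5 (J(l) = -3 - 2 = -5)
L = 0 (L = (5 - 5)*6 = 0*6 = 0)
M(T) = 0 (M(T) = 0/T = 0)
(-180 + M(20))² = (-180 + 0)² = (-180)² = 32400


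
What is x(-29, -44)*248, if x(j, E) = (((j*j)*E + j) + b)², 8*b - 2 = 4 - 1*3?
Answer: 2720887983751/8 ≈ 3.4011e+11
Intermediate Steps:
b = 3/8 (b = ¼ + (4 - 1*3)/8 = ¼ + (4 - 3)/8 = ¼ + (⅛)*1 = ¼ + ⅛ = 3/8 ≈ 0.37500)
x(j, E) = (3/8 + j + E*j²)² (x(j, E) = (((j*j)*E + j) + 3/8)² = ((j²*E + j) + 3/8)² = ((E*j² + j) + 3/8)² = ((j + E*j²) + 3/8)² = (3/8 + j + E*j²)²)
x(-29, -44)*248 = ((3 + 8*(-29) + 8*(-44)*(-29)²)²/64)*248 = ((3 - 232 + 8*(-44)*841)²/64)*248 = ((3 - 232 - 296032)²/64)*248 = ((1/64)*(-296261)²)*248 = ((1/64)*87770580121)*248 = (87770580121/64)*248 = 2720887983751/8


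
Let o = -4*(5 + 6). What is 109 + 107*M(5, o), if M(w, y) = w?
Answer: 644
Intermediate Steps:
o = -44 (o = -4*11 = -44)
109 + 107*M(5, o) = 109 + 107*5 = 109 + 535 = 644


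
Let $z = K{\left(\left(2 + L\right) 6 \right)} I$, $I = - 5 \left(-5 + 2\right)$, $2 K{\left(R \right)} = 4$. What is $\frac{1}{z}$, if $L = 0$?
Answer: $\frac{1}{30} \approx 0.033333$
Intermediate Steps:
$K{\left(R \right)} = 2$ ($K{\left(R \right)} = \frac{1}{2} \cdot 4 = 2$)
$I = 15$ ($I = \left(-5\right) \left(-3\right) = 15$)
$z = 30$ ($z = 2 \cdot 15 = 30$)
$\frac{1}{z} = \frac{1}{30}$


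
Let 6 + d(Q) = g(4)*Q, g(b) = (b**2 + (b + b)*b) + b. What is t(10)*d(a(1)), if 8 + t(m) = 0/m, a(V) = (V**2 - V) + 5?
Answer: -2032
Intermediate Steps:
g(b) = b + 3*b**2 (g(b) = (b**2 + (2*b)*b) + b = (b**2 + 2*b**2) + b = 3*b**2 + b = b + 3*b**2)
a(V) = 5 + V**2 - V
t(m) = -8 (t(m) = -8 + 0/m = -8 + 0 = -8)
d(Q) = -6 + 52*Q (d(Q) = -6 + (4*(1 + 3*4))*Q = -6 + (4*(1 + 12))*Q = -6 + (4*13)*Q = -6 + 52*Q)
t(10)*d(a(1)) = -8*(-6 + 52*(5 + 1**2 - 1*1)) = -8*(-6 + 52*(5 + 1 - 1)) = -8*(-6 + 52*5) = -8*(-6 + 260) = -8*254 = -2032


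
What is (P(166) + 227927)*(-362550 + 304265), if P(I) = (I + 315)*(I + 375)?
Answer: -28451706180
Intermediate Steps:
P(I) = (315 + I)*(375 + I)
(P(166) + 227927)*(-362550 + 304265) = ((118125 + 166² + 690*166) + 227927)*(-362550 + 304265) = ((118125 + 27556 + 114540) + 227927)*(-58285) = (260221 + 227927)*(-58285) = 488148*(-58285) = -28451706180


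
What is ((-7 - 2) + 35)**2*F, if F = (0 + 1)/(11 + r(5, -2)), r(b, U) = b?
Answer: 169/4 ≈ 42.250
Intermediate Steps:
F = 1/16 (F = (0 + 1)/(11 + 5) = 1/16 ≈ 0.062500)
((-7 - 2) + 35)**2*F = ((-7 - 2) + 35)**2*(1/16) = (-9 + 35)**2*(1/16) = 26**2*(1/16) = 676*(1/16) = 169/4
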